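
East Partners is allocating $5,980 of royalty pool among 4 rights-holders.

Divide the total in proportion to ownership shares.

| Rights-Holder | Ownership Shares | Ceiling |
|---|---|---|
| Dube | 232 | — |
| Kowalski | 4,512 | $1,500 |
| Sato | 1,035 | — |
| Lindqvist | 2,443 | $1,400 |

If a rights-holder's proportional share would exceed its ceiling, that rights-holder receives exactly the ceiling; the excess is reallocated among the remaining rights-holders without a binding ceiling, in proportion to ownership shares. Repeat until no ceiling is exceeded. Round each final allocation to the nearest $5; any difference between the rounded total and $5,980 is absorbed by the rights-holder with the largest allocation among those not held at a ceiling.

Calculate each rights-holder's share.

Dube: $565 | Kowalski: $1,500 | Sato: $2,515 | Lindqvist: $1,400

Sum of ownership shares: 8,222.
Proportional shares (ignoring caps): Dube 168.74; Kowalski 3,281.65; Sato 752.77; Lindqvist 1,776.84.
Capped: Kowalski ($1,500), Lindqvist ($1,400); remaining pool $3,080 reallocated over remaining ownership shares 1,267.
Shares after redistribution: Dube 563.98 → $565; Sato 2,516.02 → $2,515.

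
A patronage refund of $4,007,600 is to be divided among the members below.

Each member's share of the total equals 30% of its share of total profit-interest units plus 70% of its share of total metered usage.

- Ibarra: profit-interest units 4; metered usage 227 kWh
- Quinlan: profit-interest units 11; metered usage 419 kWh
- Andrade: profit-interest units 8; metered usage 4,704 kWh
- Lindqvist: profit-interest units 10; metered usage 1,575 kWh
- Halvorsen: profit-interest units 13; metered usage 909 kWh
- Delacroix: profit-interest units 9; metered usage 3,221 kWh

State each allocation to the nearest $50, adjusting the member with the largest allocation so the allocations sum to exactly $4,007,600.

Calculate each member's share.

Ibarra: $145,050 · Quinlan: $346,800 · Andrade: $1,368,550 · Lindqvist: $618,250 · Halvorsen: $514,850 · Delacroix: $1,014,100

Totals — profit-interest units 55, metered usage 11,055.
Composite weights (30% profit-interest units + 70% metered usage): Ibarra 0.0362; Quinlan 0.0865; Andrade 0.3415; Lindqvist 0.1543; Halvorsen 0.1285; Delacroix 0.2530.
Pro-rata amounts: Ibarra 145,042.13; Quinlan 346,781.56; Andrade 1,368,565.49; Lindqvist 618,268.82; Halvorsen 514,843.38; Delacroix 1,014,098.62.
At nearest $50: Ibarra $145,050; Quinlan $346,800; Andrade $1,368,550; Lindqvist $618,250; Halvorsen $514,850; Delacroix $1,014,100. Sum = $4,007,600.
Rounded total matches; no reconciliation needed.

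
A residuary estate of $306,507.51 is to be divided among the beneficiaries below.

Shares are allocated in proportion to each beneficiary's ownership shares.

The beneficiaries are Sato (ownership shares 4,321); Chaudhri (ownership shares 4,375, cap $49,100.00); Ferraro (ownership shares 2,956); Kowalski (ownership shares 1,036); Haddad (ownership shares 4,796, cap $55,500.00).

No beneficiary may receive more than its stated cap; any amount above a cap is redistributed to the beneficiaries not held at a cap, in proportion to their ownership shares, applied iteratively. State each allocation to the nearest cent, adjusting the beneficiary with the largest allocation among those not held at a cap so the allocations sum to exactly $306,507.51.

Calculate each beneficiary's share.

Sum of ownership shares: 17,484.
Unconstrained shares: Sato 75,750.3404; Chaudhri 76,697.0005; Ferraro 51,820.8762; Kowalski 18,161.8497; Haddad 84,077.4433.
Held at cap: Chaudhri ($49,100.00), Haddad ($55,500.00); remaining pool $201,907.51 reallocated over remaining ownership shares 8,313.
Remaining shares: Sato 104,949.1580 → $104,949.16; Ferraro 71,795.8137 → $71,795.81; Kowalski 25,162.5382 → $25,162.54.

Sato: $104,949.16 | Chaudhri: $49,100.00 | Ferraro: $71,795.81 | Kowalski: $25,162.54 | Haddad: $55,500.00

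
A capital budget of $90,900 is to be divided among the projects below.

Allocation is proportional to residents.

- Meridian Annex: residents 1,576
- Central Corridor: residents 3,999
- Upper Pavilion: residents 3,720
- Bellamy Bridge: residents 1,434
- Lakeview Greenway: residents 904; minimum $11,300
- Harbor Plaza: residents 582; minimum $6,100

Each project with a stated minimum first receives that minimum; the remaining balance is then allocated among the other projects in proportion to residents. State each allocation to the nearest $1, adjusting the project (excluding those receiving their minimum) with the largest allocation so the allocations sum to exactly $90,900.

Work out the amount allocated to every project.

Fund the minimums — Lakeview Greenway $11,300; Harbor Plaza $6,100. Remaining pool $73,500.
Remaining pool split over remaining residents 10,729: Meridian Annex 10,796.53 → $10,797; Central Corridor 27,395.52 → $27,396; Upper Pavilion 25,484.20 → $25,484; Bellamy Bridge 9,823.75 → $9,824.
Rounding difference −$1 applied to Central Corridor → $27,395.

Meridian Annex: $10,797; Central Corridor: $27,395; Upper Pavilion: $25,484; Bellamy Bridge: $9,824; Lakeview Greenway: $11,300; Harbor Plaza: $6,100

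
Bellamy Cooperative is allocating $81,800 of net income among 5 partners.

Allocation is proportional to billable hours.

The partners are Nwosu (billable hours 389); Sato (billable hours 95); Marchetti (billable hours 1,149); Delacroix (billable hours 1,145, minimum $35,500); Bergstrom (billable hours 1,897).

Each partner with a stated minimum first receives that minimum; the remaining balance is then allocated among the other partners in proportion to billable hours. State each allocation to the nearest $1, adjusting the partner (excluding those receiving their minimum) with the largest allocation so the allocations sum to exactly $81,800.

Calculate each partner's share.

Guaranteed amounts: Delacroix $35,500. Residual $46,300.
Residual split over remaining billable hours 3,530: Nwosu 5,102.18 → $5,102; Sato 1,246.03 → $1,246; Marchetti 15,070.45 → $15,070; Bergstrom 24,881.33 → $24,881.
Rounding difference +$1 applied to Bergstrom → $24,882.

Nwosu: $5,102; Sato: $1,246; Marchetti: $15,070; Delacroix: $35,500; Bergstrom: $24,882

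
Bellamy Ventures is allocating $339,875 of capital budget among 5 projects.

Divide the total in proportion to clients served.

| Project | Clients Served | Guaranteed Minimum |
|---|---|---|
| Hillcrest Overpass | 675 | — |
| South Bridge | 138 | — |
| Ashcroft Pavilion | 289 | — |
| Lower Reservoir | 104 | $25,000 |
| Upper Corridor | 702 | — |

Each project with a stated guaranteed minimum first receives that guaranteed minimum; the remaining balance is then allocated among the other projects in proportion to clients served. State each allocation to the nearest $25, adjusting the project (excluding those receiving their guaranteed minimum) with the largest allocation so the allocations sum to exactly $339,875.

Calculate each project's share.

Fund the minimums — Lower Reservoir $25,000. Balance $314,875.
Balance split over remaining clients served 1,804: Hillcrest Overpass 117,816.31 → $117,825; South Bridge 24,086.89 → $24,075; Ashcroft Pavilion 50,442.84 → $50,450; Upper Corridor 122,528.96 → $122,525.

Hillcrest Overpass: $117,825; South Bridge: $24,075; Ashcroft Pavilion: $50,450; Lower Reservoir: $25,000; Upper Corridor: $122,525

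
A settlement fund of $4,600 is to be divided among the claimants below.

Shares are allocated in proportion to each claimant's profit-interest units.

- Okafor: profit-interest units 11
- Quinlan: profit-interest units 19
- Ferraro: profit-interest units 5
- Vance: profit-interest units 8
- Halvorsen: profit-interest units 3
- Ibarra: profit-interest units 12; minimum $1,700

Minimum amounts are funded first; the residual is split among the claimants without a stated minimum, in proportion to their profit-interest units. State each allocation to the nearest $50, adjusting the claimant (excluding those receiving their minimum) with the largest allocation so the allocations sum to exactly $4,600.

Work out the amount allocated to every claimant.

Guaranteed amounts: Ibarra $1,700. Residual $2,900.
Residual split over remaining profit-interest units 46: Okafor 693.48 → $700; Quinlan 1,197.83 → $1,200; Ferraro 315.22 → $300; Vance 504.35 → $500; Halvorsen 189.13 → $200.

Okafor: $700; Quinlan: $1,200; Ferraro: $300; Vance: $500; Halvorsen: $200; Ibarra: $1,700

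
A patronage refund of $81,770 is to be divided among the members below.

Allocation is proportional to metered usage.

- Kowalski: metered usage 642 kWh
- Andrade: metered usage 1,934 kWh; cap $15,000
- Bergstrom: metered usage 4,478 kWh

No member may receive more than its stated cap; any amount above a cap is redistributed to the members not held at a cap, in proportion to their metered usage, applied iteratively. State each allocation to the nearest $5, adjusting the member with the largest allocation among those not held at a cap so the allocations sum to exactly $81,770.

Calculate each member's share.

Kowalski: $8,370 | Andrade: $15,000 | Bergstrom: $58,400

Combined metered usage = 7,054.
Unconstrained shares: Kowalski 7,442.07; Andrade 22,418.94; Bergstrom 51,909.00.
Capped: Andrade ($15,000); remaining pool $66,770 reallocated over remaining metered usage 5,120.
Redistributed shares: Kowalski 8,372.33 → $8,370; Bergstrom 58,397.67 → $58,400.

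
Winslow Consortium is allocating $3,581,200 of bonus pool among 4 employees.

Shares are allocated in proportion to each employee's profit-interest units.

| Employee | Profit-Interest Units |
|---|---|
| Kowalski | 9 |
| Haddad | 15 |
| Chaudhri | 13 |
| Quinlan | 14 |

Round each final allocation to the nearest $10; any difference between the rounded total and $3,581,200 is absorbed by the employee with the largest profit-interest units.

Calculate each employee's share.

Total profit-interest units = 51.
Unrounded shares: Kowalski 9/51 × $3,581,200 = 631,976.47; Haddad 15/51 × $3,581,200 = 1,053,294.12; Chaudhri 13/51 × $3,581,200 = 912,854.90; Quinlan 14/51 × $3,581,200 = 983,074.51.
At nearest $10: Kowalski $631,980; Haddad $1,053,290; Chaudhri $912,850; Quinlan $983,070. Sum = $3,581,190.
Difference $3,581,200 − $3,581,190 = +$10 applied to largest profit-interest units (Haddad): Haddad becomes $1,053,300.

Kowalski: $631,980 · Haddad: $1,053,300 · Chaudhri: $912,850 · Quinlan: $983,070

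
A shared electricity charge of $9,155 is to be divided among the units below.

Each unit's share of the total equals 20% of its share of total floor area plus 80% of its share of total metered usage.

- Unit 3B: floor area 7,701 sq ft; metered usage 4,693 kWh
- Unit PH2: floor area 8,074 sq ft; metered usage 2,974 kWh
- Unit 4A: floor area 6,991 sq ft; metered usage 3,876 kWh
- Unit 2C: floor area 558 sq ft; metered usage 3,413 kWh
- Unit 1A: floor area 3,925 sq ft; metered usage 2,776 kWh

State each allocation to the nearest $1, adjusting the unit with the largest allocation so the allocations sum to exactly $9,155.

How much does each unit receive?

Totals — floor area 27,249, metered usage 17,732.
Combined weights (20% floor area + 80% metered usage): Unit 3B 0.2683; Unit PH2 0.1934; Unit 4A 0.2262; Unit 2C 0.1581; Unit 1A 0.1541.
Unrounded shares: Unit 3B 2,455.86; Unit PH2 1,770.91; Unit 4A 2,070.70; Unit 2C 1,447.20; Unit 1A 1,410.34.
At nearest $1: Unit 3B $2,456; Unit PH2 $1,771; Unit 4A $2,071; Unit 2C $1,447; Unit 1A $1,410. Sum = $9,155.
Rounded total matches; no reconciliation needed.

Unit 3B: $2,456; Unit PH2: $1,771; Unit 4A: $2,071; Unit 2C: $1,447; Unit 1A: $1,410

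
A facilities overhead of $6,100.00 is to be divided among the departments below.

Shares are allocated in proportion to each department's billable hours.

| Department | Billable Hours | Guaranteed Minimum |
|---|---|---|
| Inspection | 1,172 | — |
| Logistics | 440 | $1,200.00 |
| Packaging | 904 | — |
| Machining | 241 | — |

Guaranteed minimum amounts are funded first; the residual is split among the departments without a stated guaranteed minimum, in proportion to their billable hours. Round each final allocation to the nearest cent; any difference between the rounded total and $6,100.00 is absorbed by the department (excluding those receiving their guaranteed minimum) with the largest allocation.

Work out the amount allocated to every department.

Inspection: $2,478.55 | Logistics: $1,200.00 | Packaging: $1,911.78 | Machining: $509.67

Fund the minimums — Logistics $1,200.00. Remaining pool $4,900.00.
Remaining pool split over remaining billable hours 2,317: Inspection 2,478.5498 → $2,478.55; Packaging 1,911.7825 → $1,911.78; Machining 509.6677 → $509.67.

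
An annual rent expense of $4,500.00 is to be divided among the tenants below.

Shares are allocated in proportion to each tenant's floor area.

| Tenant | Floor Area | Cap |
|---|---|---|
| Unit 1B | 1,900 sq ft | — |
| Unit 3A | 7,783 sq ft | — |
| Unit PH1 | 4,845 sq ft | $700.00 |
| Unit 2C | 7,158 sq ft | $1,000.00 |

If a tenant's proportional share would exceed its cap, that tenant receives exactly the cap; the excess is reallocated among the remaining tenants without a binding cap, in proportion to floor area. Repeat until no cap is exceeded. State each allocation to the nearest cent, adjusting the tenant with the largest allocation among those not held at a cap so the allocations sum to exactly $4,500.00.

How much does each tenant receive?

Unit 1B: $549.42 | Unit 3A: $2,250.58 | Unit PH1: $700.00 | Unit 2C: $1,000.00

Floor area total: 21,686.
Unconstrained shares: Unit 1B 394.2636; Unit 3A 1,615.0281; Unit PH1 1,005.3721; Unit 2C 1,485.3362.
Held at cap: Unit PH1 ($700.00), Unit 2C ($1,000.00); balance $2,800.00 reallocated over remaining floor area 9,683.
Redistributed shares: Unit 1B 549.4165 → $549.42; Unit 3A 2,250.5835 → $2,250.58.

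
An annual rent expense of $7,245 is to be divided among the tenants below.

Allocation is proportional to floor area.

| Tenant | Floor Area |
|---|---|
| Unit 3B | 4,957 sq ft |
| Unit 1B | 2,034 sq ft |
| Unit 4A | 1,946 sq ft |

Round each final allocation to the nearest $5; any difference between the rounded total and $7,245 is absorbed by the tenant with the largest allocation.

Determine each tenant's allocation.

Sum of floor area: 8,937.
Proportional shares: Unit 3B 4,957/8,937 × $7,245 = 4,018.51; Unit 1B 2,034/8,937 × $7,245 = 1,648.91; Unit 4A 1,946/8,937 × $7,245 = 1,577.57.
After rounding ($5): Unit 3B $4,020; Unit 1B $1,650; Unit 4A $1,580. Sum = $7,250.
Difference $7,245 − $7,250 = −$5 applied to largest allocation (Unit 3B): Unit 3B becomes $4,015.

Unit 3B: $4,015; Unit 1B: $1,650; Unit 4A: $1,580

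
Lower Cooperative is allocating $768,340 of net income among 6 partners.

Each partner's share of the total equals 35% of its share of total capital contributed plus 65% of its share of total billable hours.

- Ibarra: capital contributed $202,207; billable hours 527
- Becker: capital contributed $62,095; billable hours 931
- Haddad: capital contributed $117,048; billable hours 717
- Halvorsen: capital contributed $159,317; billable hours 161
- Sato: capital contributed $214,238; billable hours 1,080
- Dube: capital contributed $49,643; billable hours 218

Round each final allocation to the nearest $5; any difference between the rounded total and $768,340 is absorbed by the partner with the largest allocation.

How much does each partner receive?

Capital contributed total 804,548; billable hours total 3,634.
Composite weights (35% capital contributed + 65% billable hours): Ibarra 0.1822; Becker 0.1935; Haddad 0.1792; Halvorsen 0.0981; Sato 0.2864; Dube 0.0606.
Raw shares: Ibarra 140,013.06; Becker 148,702.59; Haddad 137,660.51; Halvorsen 75,377.72; Sato 220,033.25; Dube 46,552.86.
At nearest $5: Ibarra $140,015; Becker $148,705; Haddad $137,660; Halvorsen $75,380; Sato $220,035; Dube $46,555. Sum = $768,350.
Difference $768,340 − $768,350 = −$10 applied to largest allocation (Sato): Sato becomes $220,025.

Ibarra: $140,015 | Becker: $148,705 | Haddad: $137,660 | Halvorsen: $75,380 | Sato: $220,025 | Dube: $46,555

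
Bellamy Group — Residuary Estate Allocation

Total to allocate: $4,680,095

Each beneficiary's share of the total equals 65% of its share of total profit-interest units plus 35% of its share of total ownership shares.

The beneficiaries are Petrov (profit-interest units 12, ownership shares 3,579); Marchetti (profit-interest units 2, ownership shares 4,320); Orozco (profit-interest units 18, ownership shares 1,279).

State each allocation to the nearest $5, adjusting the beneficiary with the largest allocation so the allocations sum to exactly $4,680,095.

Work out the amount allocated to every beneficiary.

Profit-interest units total 32; ownership shares total 9,178.
Combined weights (65% profit-interest units + 35% ownership shares): Petrov 0.3802; Marchetti 0.2054; Orozco 0.4144.
Raw shares: Petrov 1,779,531.16; Marchetti 961,136.01; Orozco 1,939,427.82.
Rounded to nearest $5: Petrov $1,779,530; Marchetti $961,135; Orozco $1,939,430. Sum = $4,680,095.
Rounded total matches; no reconciliation needed.

Petrov: $1,779,530 | Marchetti: $961,135 | Orozco: $1,939,430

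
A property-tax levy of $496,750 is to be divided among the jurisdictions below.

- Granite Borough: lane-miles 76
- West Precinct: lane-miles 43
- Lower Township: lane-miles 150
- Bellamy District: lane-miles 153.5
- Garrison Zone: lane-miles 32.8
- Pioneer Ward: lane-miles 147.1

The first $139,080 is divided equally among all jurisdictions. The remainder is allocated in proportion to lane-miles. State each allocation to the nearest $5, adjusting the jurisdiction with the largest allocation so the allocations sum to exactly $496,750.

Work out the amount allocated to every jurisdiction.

Granite Borough: $68,305 | West Precinct: $48,710 | Lower Township: $112,240 | Bellamy District: $114,320 | Garrison Zone: $42,655 | Pioneer Ward: $110,520

$139,080 shared equally gives $23,180 per jurisdiction.
Remainder $357,670 by lane-miles (total 602.4): Granite Borough 45,124.37 → $45,125; West Precinct 25,530.89 → $25,530; Lower Township 89,061.25 → $89,060; Bellamy District 91,139.35 → $91,140; Garrison Zone 19,474.73 → $19,475; Pioneer Ward 87,339.40 → $87,340.
Totals: Granite Borough $23,180 + $45,125 = $68,305; West Precinct $23,180 + $25,530 = $48,710; Lower Township $23,180 + $89,060 = $112,240; Bellamy District $23,180 + $91,140 = $114,320; Garrison Zone $23,180 + $19,475 = $42,655; Pioneer Ward $23,180 + $87,340 = $110,520.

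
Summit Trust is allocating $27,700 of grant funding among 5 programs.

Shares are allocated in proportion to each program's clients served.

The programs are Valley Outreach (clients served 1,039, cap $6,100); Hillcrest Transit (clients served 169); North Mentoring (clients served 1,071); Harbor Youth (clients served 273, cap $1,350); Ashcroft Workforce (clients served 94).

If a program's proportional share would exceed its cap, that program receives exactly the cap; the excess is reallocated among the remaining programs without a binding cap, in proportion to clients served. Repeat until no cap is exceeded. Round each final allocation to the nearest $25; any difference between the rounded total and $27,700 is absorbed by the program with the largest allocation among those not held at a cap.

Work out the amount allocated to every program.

Sum of clients served: 2,646.
Proportional shares (ignoring caps): Valley Outreach 10,876.91; Hillcrest Transit 1,769.20; North Mentoring 11,211.90; Harbor Youth 2,857.94; Ashcroft Workforce 984.05.
Cap binds for Valley Outreach ($6,100), Harbor Youth ($1,350); balance $20,250 reallocated over remaining clients served 1,334.
Remaining shares: Hillcrest Transit 2,565.40 → $2,575; North Mentoring 16,257.68 → $16,250; Ashcroft Workforce 1,426.91 → $1,425.

Valley Outreach: $6,100; Hillcrest Transit: $2,575; North Mentoring: $16,250; Harbor Youth: $1,350; Ashcroft Workforce: $1,425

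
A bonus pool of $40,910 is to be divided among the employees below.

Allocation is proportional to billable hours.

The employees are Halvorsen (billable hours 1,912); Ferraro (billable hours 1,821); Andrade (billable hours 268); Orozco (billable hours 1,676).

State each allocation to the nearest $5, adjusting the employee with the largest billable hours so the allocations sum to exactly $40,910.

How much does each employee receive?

Halvorsen: $13,775 · Ferraro: $13,125 · Andrade: $1,930 · Orozco: $12,080

Billable hours total: 5,677.
Raw shares: Halvorsen 1,912/5,677 × $40,910 = 13,778.39; Ferraro 1,821/5,677 × $40,910 = 13,122.62; Andrade 268/5,677 × $40,910 = 1,931.28; Orozco 1,676/5,677 × $40,910 = 12,077.71.
At nearest $5: Halvorsen $13,780; Ferraro $13,125; Andrade $1,930; Orozco $12,080. Sum = $40,915.
Difference $40,910 − $40,915 = −$5 applied to largest billable hours (Halvorsen): Halvorsen becomes $13,775.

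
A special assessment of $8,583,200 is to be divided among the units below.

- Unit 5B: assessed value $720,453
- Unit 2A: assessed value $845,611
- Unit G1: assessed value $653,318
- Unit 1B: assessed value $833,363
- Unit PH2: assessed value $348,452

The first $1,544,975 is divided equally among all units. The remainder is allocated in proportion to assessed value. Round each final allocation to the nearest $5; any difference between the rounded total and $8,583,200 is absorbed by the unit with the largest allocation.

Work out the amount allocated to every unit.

Unit 5B: $1,799,855 · Unit 2A: $2,058,850 · Unit G1: $1,660,930 · Unit 1B: $2,033,505 · Unit PH2: $1,030,060

$1,544,975 shared equally gives $308,995 per unit.
Remainder $7,038,225 by assessed value (total 3,401,197): Unit 5B 1,490,860.52 → $1,490,860; Unit 2A 1,749,854.68 → $1,749,855; Unit G1 1,351,935.53 → $1,351,935; Unit 1B 1,724,509.43 → $1,724,510; Unit PH2 721,064.84 → $721,065.
Totals: Unit 5B $308,995 + $1,490,860 = $1,799,855; Unit 2A $308,995 + $1,749,855 = $2,058,850; Unit G1 $308,995 + $1,351,935 = $1,660,930; Unit 1B $308,995 + $1,724,510 = $2,033,505; Unit PH2 $308,995 + $721,065 = $1,030,060.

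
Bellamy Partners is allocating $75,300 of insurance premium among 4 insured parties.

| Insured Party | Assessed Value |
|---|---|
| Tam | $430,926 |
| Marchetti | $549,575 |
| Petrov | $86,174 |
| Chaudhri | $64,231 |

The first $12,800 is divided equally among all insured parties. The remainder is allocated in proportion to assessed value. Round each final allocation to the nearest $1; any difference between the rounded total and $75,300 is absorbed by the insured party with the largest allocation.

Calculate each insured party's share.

First tranche $12,800 split equally: $3,200 each.
Remainder $62,500 by assessed value (total 1,130,906): Tam 23,815.31 → $23,815; Marchetti 30,372.496 → $30,372; Petrov 4,762.44 → $4,762; Chaudhri 3,549.75 → $3,550.
Rounding difference +$1 on remainder applied to Marchetti.
Totals: Tam $3,200 + $23,815 = $27,015; Marchetti $3,200 + $30,373 = $33,573; Petrov $3,200 + $4,762 = $7,962; Chaudhri $3,200 + $3,550 = $6,750.

Tam: $27,015; Marchetti: $33,573; Petrov: $7,962; Chaudhri: $6,750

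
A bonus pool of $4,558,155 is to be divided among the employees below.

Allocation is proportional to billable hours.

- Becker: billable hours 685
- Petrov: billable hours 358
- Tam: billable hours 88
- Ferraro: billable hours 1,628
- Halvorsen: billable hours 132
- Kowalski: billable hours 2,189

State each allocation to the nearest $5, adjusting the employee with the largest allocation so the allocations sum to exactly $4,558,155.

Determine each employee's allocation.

Sum of billable hours: 5,080.
Unrounded shares: Becker 685/5,080 × $4,558,155 = 614,633.11; Petrov 358/5,080 × $4,558,155 = 321,224.31; Tam 88/5,080 × $4,558,155 = 78,960.17; Ferraro 1,628/5,080 × $4,558,155 = 1,460,763.06; Halvorsen 132/5,080 × $4,558,155 = 118,440.25; Kowalski 2,189/5,080 × $4,558,155 = 1,964,134.11.
At nearest $5: Becker $614,635; Petrov $321,225; Tam $78,960; Ferraro $1,460,765; Halvorsen $118,440; Kowalski $1,964,135. Sum = $4,558,160.
Difference $4,558,155 − $4,558,160 = −$5 applied to largest allocation (Kowalski): Kowalski becomes $1,964,130.

Becker: $614,635 | Petrov: $321,225 | Tam: $78,960 | Ferraro: $1,460,765 | Halvorsen: $118,440 | Kowalski: $1,964,130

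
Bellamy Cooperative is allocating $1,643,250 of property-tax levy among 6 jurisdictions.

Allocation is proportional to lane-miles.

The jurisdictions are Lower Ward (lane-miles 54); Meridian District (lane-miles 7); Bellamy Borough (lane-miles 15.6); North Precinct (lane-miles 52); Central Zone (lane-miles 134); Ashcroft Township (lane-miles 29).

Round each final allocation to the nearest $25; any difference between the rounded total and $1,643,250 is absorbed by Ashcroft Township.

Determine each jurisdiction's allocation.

Combined lane-miles = 291.6.
Raw shares: Lower Ward 54/291.6 × $1,643,250 = 304,305.56; Meridian District 7/291.6 × $1,643,250 = 39,447.02; Bellamy Borough 15.6/291.6 × $1,643,250 = 87,910.49; North Precinct 52/291.6 × $1,643,250 = 293,034.98; Central Zone 134/291.6 × $1,643,250 = 755,128.60; Ashcroft Township 29/291.6 × $1,643,250 = 163,423.35.
Rounded to nearest $25: Lower Ward $304,300; Meridian District $39,450; Bellamy Borough $87,900; North Precinct $293,025; Central Zone $755,125; Ashcroft Township $163,425. Sum = $1,643,225.
Difference $1,643,250 − $1,643,225 = +$25 applied to Ashcroft Township: Ashcroft Township becomes $163,450.

Lower Ward: $304,300 · Meridian District: $39,450 · Bellamy Borough: $87,900 · North Precinct: $293,025 · Central Zone: $755,125 · Ashcroft Township: $163,450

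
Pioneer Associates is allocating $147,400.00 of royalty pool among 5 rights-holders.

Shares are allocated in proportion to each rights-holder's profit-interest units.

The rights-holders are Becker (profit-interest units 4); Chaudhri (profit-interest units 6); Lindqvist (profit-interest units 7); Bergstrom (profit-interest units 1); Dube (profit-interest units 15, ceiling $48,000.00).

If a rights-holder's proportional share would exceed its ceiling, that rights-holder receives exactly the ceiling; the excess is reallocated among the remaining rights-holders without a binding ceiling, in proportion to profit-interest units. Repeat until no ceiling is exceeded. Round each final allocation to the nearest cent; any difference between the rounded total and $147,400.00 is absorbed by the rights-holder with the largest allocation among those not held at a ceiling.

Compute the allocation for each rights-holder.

Total profit-interest units = 33.
Pro-rata shares before constraints: Becker 17,866.6667; Chaudhri 26,800.0000; Lindqvist 31,266.6667; Bergstrom 4,466.6667; Dube 67,000.0000.
Held at cap: Dube ($48,000.00); remaining pool $99,400.00 reallocated over remaining profit-interest units 18.
Redistributed shares: Becker 22,088.8889 → $22,088.89; Chaudhri 33,133.3333 → $33,133.33; Lindqvist 38,655.5556 → $38,655.56; Bergstrom 5,522.2222 → $5,522.22.

Becker: $22,088.89 | Chaudhri: $33,133.33 | Lindqvist: $38,655.56 | Bergstrom: $5,522.22 | Dube: $48,000.00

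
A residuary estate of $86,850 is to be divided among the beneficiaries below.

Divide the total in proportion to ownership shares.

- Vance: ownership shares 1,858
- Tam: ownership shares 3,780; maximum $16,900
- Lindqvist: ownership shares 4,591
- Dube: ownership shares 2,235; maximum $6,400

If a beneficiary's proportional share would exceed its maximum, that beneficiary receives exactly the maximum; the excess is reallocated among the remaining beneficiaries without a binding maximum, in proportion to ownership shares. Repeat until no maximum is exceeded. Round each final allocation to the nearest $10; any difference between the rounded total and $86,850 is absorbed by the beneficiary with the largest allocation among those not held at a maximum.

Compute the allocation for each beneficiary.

Ownership shares total: 12,464.
Pro-rata shares before constraints: Vance 12,946.67; Tam 26,339.30; Lindqvist 31,990.40; Dube 15,573.63.
Cap binds for Tam ($16,900), Dube ($6,400); remaining pool $63,550 reallocated over remaining ownership shares 6,449.
Shares after redistribution: Vance 18,309.18 → $18,310; Lindqvist 45,240.82 → $45,240.

Vance: $18,310 · Tam: $16,900 · Lindqvist: $45,240 · Dube: $6,400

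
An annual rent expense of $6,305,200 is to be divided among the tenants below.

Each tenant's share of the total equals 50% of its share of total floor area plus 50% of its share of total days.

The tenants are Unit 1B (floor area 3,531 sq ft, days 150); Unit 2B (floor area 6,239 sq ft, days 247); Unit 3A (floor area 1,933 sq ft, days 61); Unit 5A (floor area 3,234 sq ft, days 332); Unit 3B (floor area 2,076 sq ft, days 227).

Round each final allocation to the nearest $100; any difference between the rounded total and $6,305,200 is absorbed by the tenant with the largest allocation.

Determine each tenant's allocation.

Unit 1B: $1,119,300 · Unit 2B: $1,921,800 · Unit 3A: $547,300 · Unit 5A: $1,628,400 · Unit 3B: $1,088,400

Totals — floor area 17,013, days 1,017.
Blended shares (50% floor area + 50% days): Unit 1B 0.1775; Unit 2B 0.3048; Unit 3A 0.0868; Unit 5A 0.2583; Unit 3B 0.1726.
Pro-rata amounts: Unit 1B 1,119,298.46; Unit 2B 1,921,795.82; Unit 3A 547,289.25; Unit 5A 1,628,444.87; Unit 3B 1,088,371.60.
At nearest $100: Unit 1B $1,119,300; Unit 2B $1,921,800; Unit 3A $547,300; Unit 5A $1,628,400; Unit 3B $1,088,400. Sum = $6,305,200.
Rounded total matches; no reconciliation needed.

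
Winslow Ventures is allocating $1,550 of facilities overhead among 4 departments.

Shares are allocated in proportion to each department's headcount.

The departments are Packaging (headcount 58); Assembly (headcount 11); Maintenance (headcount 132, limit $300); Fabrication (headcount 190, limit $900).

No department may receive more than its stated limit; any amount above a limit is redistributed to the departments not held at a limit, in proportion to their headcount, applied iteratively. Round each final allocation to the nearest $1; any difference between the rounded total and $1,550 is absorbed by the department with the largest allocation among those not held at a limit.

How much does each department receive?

Headcount total: 391.
Pro-rata shares before constraints: Packaging 229.92; Assembly 43.61; Maintenance 523.27; Fabrication 753.20.
Capped: Maintenance ($300); remaining pool $1,250 reallocated over remaining headcount 259.
Capped: Fabrication ($900); remaining pool $350 reallocated over remaining headcount 69.
Redistributed shares: Packaging 294.20 → $294; Assembly 55.80 → $56.

Packaging: $294; Assembly: $56; Maintenance: $300; Fabrication: $900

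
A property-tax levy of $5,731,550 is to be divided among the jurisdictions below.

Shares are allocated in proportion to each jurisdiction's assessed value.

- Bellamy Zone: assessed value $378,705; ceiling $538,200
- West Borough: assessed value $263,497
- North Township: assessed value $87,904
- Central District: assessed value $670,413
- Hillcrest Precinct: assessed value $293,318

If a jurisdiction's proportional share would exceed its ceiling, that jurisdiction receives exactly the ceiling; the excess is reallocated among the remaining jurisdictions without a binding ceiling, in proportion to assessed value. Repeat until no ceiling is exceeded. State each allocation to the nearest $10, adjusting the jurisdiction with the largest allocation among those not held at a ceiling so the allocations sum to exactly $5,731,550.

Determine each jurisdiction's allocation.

Bellamy Zone: $538,200 · West Borough: $1,040,530 · North Township: $347,130 · Central District: $2,647,400 · Hillcrest Precinct: $1,158,290

Total assessed value = 1,693,837.
Proportional shares (ignoring caps): Bellamy Zone 1,281,449.54; West Borough 891,612.49; North Township 297,446.67; Central District 2,268,521.49; Hillcrest Precinct 992,519.81.
Held at cap: Bellamy Zone ($538,200); residual $5,193,350 reallocated over remaining assessed value 1,315,132.
Remaining shares: West Borough 1,040,528.36 → $1,040,530; North Township 347,125.79 → $347,130; Central District 2,647,406.76 → $2,647,410; Hillcrest Precinct 1,158,289.08 → $1,158,290.
Rounding difference −$10 applied to Central District → $2,647,400.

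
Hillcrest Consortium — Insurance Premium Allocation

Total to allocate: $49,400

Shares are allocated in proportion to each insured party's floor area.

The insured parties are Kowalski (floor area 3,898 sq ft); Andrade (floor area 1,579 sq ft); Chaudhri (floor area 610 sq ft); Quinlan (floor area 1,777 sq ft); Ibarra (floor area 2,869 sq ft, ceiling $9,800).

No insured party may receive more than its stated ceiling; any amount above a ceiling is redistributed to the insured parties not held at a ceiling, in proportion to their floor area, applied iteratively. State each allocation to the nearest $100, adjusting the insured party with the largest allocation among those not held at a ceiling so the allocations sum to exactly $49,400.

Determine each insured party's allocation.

Kowalski: $19,600 | Andrade: $8,000 | Chaudhri: $3,100 | Quinlan: $8,900 | Ibarra: $9,800

Combined floor area = 10,733.
Unconstrained shares: Kowalski 17,941.04; Andrade 7,267.55; Chaudhri 2,807.60; Quinlan 8,178.87; Ibarra 13,204.94.
Capped: Ibarra ($9,800); balance $39,600 reallocated over remaining floor area 7,864.
Remaining shares: Kowalski 19,628.79 → $19,600; Andrade 7,951.22 → $8,000; Chaudhri 3,071.72 → $3,100; Quinlan 8,948.27 → $8,900.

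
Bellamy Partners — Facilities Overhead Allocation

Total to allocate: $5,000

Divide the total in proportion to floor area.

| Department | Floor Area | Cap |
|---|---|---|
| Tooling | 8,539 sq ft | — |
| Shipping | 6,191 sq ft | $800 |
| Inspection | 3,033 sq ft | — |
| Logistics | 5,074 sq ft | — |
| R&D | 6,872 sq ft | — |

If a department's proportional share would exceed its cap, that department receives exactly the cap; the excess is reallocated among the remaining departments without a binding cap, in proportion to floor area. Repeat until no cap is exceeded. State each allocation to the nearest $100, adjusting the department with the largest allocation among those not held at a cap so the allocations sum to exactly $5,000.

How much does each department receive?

Combined floor area = 29,709.
Pro-rata shares before constraints: Tooling 1,437.11; Shipping 1,041.94; Inspection 510.45; Logistics 853.95; R&D 1,156.55.
Held at cap: Shipping ($800); remaining pool $4,200 reallocated over remaining floor area 23,518.
Redistributed shares: Tooling 1,524.95 → $1,500; Inspection 541.65 → $500; Logistics 906.15 → $900; R&D 1,227.25 → $1,200.
Rounding difference +$100 applied to Tooling → $1,600.

Tooling: $1,600 | Shipping: $800 | Inspection: $500 | Logistics: $900 | R&D: $1,200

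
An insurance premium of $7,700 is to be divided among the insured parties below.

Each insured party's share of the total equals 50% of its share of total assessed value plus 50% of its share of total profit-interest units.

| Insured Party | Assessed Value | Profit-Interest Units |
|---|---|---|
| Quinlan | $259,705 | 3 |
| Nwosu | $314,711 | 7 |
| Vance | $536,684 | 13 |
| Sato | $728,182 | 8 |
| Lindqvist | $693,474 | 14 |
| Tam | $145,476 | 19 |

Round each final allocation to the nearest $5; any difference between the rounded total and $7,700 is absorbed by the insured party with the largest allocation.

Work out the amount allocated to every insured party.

Quinlan: $555 · Nwosu: $875 · Vance: $1,555 · Sato: $1,530 · Lindqvist: $1,835 · Tam: $1,350

Assessed value total 2,678,232; profit-interest units total 64.
Composite weights (50% assessed value + 50% profit-interest units): Quinlan 0.0719; Nwosu 0.1134; Vance 0.2018; Sato 0.1984; Lindqvist 0.2388; Tam 0.1756.
Pro-rata amounts: Quinlan 553.80; Nwosu 873.50; Vance 1,553.52; Sato 1,528.02; Lindqvist 1,839.07; Tam 1,352.09.
After rounding ($5): Quinlan $555; Nwosu $875; Vance $1,555; Sato $1,530; Lindqvist $1,840; Tam $1,350. Sum = $7,705.
Difference $7,700 − $7,705 = −$5 applied to largest allocation (Lindqvist): Lindqvist becomes $1,835.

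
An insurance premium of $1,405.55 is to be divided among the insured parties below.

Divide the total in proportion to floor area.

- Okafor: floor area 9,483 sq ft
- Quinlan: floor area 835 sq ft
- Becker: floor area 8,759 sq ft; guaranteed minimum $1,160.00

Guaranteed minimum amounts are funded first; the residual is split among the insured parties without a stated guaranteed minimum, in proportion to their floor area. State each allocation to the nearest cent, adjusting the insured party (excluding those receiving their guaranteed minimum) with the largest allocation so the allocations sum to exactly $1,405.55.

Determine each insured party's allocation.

Okafor: $225.68 | Quinlan: $19.87 | Becker: $1,160.00

Fund the minimums — Becker $1,160.00. Remaining pool $245.55.
Remaining pool split over remaining floor area 10,318: Okafor 225.6785 → $225.68; Quinlan 19.8715 → $19.87.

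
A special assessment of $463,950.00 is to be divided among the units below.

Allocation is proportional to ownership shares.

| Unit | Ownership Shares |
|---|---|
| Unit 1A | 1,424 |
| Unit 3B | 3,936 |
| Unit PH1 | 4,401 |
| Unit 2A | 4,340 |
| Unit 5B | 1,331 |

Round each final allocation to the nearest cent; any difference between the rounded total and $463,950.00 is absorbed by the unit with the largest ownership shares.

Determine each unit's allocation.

Unit 1A: $42,811.35 | Unit 3B: $118,332.50 | Unit PH1: $132,312.34 | Unit 2A: $130,478.42 | Unit 5B: $40,015.39

Ownership shares total: 1,424 + 3,936 + 4,401 + 4,340 + 1,331 = 15,432.
Unrounded shares: Unit 1A 42,811.3530; Unit 3B 118,332.5039; Unit PH1 132,312.3348; Unit 2A 130,478.4215; Unit 5B 40,015.3869.
At nearest cent: Unit 1A $42,811.35; Unit 3B $118,332.50; Unit PH1 $132,312.33; Unit 2A $130,478.42; Unit 5B $40,015.39. Sum = $463,949.99.
Difference $463,950.00 − $463,949.99 = +$0.01 applied to largest ownership shares (Unit PH1): Unit PH1 becomes $132,312.34.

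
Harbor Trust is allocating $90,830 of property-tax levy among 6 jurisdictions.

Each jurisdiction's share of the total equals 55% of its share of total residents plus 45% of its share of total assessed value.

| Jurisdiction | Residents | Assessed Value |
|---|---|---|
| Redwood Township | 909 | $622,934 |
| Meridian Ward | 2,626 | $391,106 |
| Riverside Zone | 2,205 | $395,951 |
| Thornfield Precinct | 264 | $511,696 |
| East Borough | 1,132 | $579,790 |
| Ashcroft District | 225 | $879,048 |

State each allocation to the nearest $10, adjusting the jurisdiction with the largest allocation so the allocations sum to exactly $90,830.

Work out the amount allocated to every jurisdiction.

Residents total 7,361; assessed value total 3,380,525.
Blended shares (55% residents + 45% assessed value): Redwood Township 0.1508; Meridian Ward 0.2483; Riverside Zone 0.2175; Thornfield Precinct 0.0878; East Borough 0.1618; Ashcroft District 0.1338.
Raw shares: Redwood Township 13,700.88; Meridian Ward 22,550.55; Riverside Zone 19,751.95; Thornfield Precinct 7,978.53; East Borough 14,692.65; Ashcroft District 12,155.45.
After rounding ($10): Redwood Township $13,700; Meridian Ward $22,550; Riverside Zone $19,750; Thornfield Precinct $7,980; East Borough $14,690; Ashcroft District $12,160. Sum = $90,830.
Sum already equals the total — no adjustment.

Redwood Township: $13,700 · Meridian Ward: $22,550 · Riverside Zone: $19,750 · Thornfield Precinct: $7,980 · East Borough: $14,690 · Ashcroft District: $12,160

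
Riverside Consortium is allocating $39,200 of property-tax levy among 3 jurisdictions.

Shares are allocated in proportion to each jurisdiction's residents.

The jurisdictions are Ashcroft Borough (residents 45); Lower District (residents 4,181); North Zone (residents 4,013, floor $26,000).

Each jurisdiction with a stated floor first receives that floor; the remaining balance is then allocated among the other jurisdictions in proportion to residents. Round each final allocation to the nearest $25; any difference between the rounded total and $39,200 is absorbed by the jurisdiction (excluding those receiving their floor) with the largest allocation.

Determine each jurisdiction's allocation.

Guaranteed amounts: North Zone $26,000. Balance $13,200.
Balance split over remaining residents 4,226: Ashcroft Borough 140.56 → $150; Lower District 13,059.44 → $13,050.

Ashcroft Borough: $150 | Lower District: $13,050 | North Zone: $26,000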